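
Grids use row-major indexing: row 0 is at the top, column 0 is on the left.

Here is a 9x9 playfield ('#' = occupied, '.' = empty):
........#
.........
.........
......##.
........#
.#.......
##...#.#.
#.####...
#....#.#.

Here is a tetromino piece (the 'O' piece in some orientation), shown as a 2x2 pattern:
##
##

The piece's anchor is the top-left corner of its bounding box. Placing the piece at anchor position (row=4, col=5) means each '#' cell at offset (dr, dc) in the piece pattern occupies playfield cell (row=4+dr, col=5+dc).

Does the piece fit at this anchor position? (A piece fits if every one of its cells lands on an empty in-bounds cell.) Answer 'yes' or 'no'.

Answer: yes

Derivation:
Check each piece cell at anchor (4, 5):
  offset (0,0) -> (4,5): empty -> OK
  offset (0,1) -> (4,6): empty -> OK
  offset (1,0) -> (5,5): empty -> OK
  offset (1,1) -> (5,6): empty -> OK
All cells valid: yes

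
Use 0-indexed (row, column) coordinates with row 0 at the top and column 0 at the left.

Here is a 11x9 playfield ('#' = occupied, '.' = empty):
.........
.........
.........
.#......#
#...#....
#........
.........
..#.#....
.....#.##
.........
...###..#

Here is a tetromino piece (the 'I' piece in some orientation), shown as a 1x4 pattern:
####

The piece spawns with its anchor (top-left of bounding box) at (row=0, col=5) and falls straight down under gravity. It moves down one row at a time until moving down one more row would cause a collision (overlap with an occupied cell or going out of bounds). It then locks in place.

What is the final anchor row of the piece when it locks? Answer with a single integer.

Spawn at (row=0, col=5). Try each row:
  row 0: fits
  row 1: fits
  row 2: fits
  row 3: blocked -> lock at row 2

Answer: 2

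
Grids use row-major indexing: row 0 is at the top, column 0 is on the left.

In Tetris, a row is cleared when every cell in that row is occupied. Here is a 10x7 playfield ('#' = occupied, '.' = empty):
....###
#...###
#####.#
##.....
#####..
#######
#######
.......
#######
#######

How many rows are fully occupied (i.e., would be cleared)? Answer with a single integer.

Check each row:
  row 0: 4 empty cells -> not full
  row 1: 3 empty cells -> not full
  row 2: 1 empty cell -> not full
  row 3: 5 empty cells -> not full
  row 4: 2 empty cells -> not full
  row 5: 0 empty cells -> FULL (clear)
  row 6: 0 empty cells -> FULL (clear)
  row 7: 7 empty cells -> not full
  row 8: 0 empty cells -> FULL (clear)
  row 9: 0 empty cells -> FULL (clear)
Total rows cleared: 4

Answer: 4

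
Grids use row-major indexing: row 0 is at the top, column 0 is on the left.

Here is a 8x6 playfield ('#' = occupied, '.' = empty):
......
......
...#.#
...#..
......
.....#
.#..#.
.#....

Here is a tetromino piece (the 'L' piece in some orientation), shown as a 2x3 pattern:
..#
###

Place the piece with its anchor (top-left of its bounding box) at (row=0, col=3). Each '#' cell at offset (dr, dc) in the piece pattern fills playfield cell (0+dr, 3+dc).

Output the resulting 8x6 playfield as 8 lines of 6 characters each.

Answer: .....#
...###
...#.#
...#..
......
.....#
.#..#.
.#....

Derivation:
Fill (0+0,3+2) = (0,5)
Fill (0+1,3+0) = (1,3)
Fill (0+1,3+1) = (1,4)
Fill (0+1,3+2) = (1,5)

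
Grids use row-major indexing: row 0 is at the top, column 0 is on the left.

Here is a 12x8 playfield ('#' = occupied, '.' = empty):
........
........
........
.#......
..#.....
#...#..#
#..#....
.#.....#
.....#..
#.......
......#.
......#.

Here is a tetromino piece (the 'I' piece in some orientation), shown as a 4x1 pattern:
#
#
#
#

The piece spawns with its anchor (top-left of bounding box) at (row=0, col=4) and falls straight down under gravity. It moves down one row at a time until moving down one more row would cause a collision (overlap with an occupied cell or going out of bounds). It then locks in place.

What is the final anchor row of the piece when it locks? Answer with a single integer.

Answer: 1

Derivation:
Spawn at (row=0, col=4). Try each row:
  row 0: fits
  row 1: fits
  row 2: blocked -> lock at row 1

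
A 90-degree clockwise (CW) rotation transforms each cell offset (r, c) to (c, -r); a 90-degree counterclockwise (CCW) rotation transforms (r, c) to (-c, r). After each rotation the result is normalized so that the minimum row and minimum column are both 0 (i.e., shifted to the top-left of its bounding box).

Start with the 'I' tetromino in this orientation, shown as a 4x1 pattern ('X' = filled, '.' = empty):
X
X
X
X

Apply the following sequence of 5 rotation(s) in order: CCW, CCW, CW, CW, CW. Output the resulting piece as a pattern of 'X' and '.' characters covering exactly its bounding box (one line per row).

Answer: XXXX

Derivation:
Start:
X
X
X
X
After rotation 1 (CCW):
XXXX
After rotation 2 (CCW):
X
X
X
X
After rotation 3 (CW):
XXXX
After rotation 4 (CW):
X
X
X
X
After rotation 5 (CW):
XXXX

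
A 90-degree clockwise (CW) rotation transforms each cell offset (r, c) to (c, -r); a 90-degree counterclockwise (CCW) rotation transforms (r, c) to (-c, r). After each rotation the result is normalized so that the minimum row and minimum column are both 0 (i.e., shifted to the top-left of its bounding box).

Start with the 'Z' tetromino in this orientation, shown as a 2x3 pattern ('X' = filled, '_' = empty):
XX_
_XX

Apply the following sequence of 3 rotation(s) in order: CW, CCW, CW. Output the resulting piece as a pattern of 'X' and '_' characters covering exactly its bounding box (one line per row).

Answer: _X
XX
X_

Derivation:
Start:
XX_
_XX
After rotation 1 (CW):
_X
XX
X_
After rotation 2 (CCW):
XX_
_XX
After rotation 3 (CW):
_X
XX
X_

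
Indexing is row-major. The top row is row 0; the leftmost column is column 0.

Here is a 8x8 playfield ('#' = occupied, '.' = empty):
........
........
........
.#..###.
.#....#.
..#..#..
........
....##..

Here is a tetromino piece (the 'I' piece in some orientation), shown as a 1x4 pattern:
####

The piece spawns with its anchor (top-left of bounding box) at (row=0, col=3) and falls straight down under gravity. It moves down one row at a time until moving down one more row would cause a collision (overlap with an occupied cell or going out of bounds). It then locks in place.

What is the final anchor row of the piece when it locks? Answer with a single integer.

Answer: 2

Derivation:
Spawn at (row=0, col=3). Try each row:
  row 0: fits
  row 1: fits
  row 2: fits
  row 3: blocked -> lock at row 2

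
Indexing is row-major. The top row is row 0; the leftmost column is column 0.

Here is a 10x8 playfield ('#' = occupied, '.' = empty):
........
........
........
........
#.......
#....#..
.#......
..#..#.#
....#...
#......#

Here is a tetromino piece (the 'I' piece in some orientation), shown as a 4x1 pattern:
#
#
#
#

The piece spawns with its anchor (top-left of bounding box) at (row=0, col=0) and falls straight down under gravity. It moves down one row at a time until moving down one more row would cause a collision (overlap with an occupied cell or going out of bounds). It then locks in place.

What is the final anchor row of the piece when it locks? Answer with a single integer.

Spawn at (row=0, col=0). Try each row:
  row 0: fits
  row 1: blocked -> lock at row 0

Answer: 0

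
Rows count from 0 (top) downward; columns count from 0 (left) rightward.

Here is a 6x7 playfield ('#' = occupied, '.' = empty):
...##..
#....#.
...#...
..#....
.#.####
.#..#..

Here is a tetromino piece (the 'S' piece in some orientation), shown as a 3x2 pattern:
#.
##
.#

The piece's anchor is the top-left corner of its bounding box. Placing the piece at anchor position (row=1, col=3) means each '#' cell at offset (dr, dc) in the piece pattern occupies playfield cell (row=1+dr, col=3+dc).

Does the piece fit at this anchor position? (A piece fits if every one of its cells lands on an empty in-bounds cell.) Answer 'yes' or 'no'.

Answer: no

Derivation:
Check each piece cell at anchor (1, 3):
  offset (0,0) -> (1,3): empty -> OK
  offset (1,0) -> (2,3): occupied ('#') -> FAIL
  offset (1,1) -> (2,4): empty -> OK
  offset (2,1) -> (3,4): empty -> OK
All cells valid: no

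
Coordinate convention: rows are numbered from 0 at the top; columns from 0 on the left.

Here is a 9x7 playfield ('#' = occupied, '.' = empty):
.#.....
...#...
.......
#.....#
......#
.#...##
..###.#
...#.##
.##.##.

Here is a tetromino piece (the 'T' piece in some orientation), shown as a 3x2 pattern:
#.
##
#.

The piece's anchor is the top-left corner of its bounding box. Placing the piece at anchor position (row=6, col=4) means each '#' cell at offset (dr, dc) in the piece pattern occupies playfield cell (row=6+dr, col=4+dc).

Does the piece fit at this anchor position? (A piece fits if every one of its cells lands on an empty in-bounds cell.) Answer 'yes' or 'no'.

Answer: no

Derivation:
Check each piece cell at anchor (6, 4):
  offset (0,0) -> (6,4): occupied ('#') -> FAIL
  offset (1,0) -> (7,4): empty -> OK
  offset (1,1) -> (7,5): occupied ('#') -> FAIL
  offset (2,0) -> (8,4): occupied ('#') -> FAIL
All cells valid: no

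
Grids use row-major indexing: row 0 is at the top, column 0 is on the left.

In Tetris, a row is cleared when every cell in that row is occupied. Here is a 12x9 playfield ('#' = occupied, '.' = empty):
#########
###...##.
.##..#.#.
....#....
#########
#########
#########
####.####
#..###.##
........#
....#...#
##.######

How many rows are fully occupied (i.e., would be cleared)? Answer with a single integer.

Answer: 4

Derivation:
Check each row:
  row 0: 0 empty cells -> FULL (clear)
  row 1: 4 empty cells -> not full
  row 2: 5 empty cells -> not full
  row 3: 8 empty cells -> not full
  row 4: 0 empty cells -> FULL (clear)
  row 5: 0 empty cells -> FULL (clear)
  row 6: 0 empty cells -> FULL (clear)
  row 7: 1 empty cell -> not full
  row 8: 3 empty cells -> not full
  row 9: 8 empty cells -> not full
  row 10: 7 empty cells -> not full
  row 11: 1 empty cell -> not full
Total rows cleared: 4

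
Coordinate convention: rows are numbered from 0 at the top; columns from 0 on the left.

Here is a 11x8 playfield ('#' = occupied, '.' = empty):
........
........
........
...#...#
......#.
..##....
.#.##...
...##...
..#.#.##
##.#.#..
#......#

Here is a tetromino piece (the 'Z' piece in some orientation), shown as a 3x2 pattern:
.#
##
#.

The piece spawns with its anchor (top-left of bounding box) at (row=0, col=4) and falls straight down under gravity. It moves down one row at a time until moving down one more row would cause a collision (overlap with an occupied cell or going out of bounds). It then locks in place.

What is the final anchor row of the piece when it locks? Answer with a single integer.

Spawn at (row=0, col=4). Try each row:
  row 0: fits
  row 1: fits
  row 2: fits
  row 3: fits
  row 4: blocked -> lock at row 3

Answer: 3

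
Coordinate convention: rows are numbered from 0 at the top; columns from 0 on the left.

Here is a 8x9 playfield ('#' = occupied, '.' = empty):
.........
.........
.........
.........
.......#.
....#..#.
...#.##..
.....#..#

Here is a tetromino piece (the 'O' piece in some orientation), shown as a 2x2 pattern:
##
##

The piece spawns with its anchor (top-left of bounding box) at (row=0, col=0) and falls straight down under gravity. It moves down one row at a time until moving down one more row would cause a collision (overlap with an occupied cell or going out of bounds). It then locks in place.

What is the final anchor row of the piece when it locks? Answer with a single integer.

Answer: 6

Derivation:
Spawn at (row=0, col=0). Try each row:
  row 0: fits
  row 1: fits
  row 2: fits
  row 3: fits
  row 4: fits
  row 5: fits
  row 6: fits
  row 7: blocked -> lock at row 6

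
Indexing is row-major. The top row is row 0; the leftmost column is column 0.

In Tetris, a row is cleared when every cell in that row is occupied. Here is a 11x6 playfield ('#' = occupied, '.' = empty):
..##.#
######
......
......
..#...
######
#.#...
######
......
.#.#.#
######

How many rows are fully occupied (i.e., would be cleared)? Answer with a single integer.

Answer: 4

Derivation:
Check each row:
  row 0: 3 empty cells -> not full
  row 1: 0 empty cells -> FULL (clear)
  row 2: 6 empty cells -> not full
  row 3: 6 empty cells -> not full
  row 4: 5 empty cells -> not full
  row 5: 0 empty cells -> FULL (clear)
  row 6: 4 empty cells -> not full
  row 7: 0 empty cells -> FULL (clear)
  row 8: 6 empty cells -> not full
  row 9: 3 empty cells -> not full
  row 10: 0 empty cells -> FULL (clear)
Total rows cleared: 4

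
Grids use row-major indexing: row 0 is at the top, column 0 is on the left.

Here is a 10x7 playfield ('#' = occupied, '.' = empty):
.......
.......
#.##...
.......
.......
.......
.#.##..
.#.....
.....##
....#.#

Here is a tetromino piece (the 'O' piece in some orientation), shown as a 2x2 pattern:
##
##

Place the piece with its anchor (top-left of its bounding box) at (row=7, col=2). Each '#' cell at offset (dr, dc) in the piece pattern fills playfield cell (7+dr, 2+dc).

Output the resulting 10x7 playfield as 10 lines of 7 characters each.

Answer: .......
.......
#.##...
.......
.......
.......
.#.##..
.###...
..##.##
....#.#

Derivation:
Fill (7+0,2+0) = (7,2)
Fill (7+0,2+1) = (7,3)
Fill (7+1,2+0) = (8,2)
Fill (7+1,2+1) = (8,3)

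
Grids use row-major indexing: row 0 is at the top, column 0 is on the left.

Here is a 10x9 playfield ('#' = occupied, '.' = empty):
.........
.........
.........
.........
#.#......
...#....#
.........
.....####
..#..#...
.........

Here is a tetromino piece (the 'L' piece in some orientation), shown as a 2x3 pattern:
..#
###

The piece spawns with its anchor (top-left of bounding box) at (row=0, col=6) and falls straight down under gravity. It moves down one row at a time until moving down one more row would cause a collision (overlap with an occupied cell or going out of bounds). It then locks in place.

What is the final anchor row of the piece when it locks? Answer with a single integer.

Spawn at (row=0, col=6). Try each row:
  row 0: fits
  row 1: fits
  row 2: fits
  row 3: fits
  row 4: blocked -> lock at row 3

Answer: 3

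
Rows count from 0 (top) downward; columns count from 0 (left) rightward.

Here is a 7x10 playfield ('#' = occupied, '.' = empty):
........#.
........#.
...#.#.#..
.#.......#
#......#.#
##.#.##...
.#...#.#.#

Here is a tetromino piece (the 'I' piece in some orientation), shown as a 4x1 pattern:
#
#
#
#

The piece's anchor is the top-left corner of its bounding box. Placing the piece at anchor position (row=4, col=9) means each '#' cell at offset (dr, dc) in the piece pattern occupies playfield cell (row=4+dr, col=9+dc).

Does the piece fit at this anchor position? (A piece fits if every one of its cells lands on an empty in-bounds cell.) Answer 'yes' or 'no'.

Check each piece cell at anchor (4, 9):
  offset (0,0) -> (4,9): occupied ('#') -> FAIL
  offset (1,0) -> (5,9): empty -> OK
  offset (2,0) -> (6,9): occupied ('#') -> FAIL
  offset (3,0) -> (7,9): out of bounds -> FAIL
All cells valid: no

Answer: no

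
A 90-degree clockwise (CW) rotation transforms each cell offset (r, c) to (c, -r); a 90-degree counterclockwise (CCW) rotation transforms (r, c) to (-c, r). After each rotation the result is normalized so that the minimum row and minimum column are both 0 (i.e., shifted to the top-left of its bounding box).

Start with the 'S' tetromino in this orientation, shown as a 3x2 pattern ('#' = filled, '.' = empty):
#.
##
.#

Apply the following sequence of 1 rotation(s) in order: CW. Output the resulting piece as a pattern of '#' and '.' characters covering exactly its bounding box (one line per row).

Start:
#.
##
.#
After rotation 1 (CW):
.##
##.

Answer: .##
##.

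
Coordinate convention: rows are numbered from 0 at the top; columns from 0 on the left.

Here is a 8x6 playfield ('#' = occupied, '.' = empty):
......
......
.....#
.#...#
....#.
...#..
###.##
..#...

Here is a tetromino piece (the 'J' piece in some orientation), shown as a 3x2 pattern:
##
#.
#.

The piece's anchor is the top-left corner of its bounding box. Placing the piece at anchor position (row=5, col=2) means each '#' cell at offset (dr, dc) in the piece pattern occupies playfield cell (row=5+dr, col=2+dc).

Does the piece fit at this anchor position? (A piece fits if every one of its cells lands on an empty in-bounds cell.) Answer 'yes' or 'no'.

Answer: no

Derivation:
Check each piece cell at anchor (5, 2):
  offset (0,0) -> (5,2): empty -> OK
  offset (0,1) -> (5,3): occupied ('#') -> FAIL
  offset (1,0) -> (6,2): occupied ('#') -> FAIL
  offset (2,0) -> (7,2): occupied ('#') -> FAIL
All cells valid: no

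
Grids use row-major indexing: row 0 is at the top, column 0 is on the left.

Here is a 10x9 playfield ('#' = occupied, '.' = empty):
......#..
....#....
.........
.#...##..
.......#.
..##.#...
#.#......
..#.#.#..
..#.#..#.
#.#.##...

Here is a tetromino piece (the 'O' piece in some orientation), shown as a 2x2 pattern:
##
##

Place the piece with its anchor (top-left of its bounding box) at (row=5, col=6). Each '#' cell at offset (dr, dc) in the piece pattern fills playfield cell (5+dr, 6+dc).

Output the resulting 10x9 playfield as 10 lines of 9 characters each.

Answer: ......#..
....#....
.........
.#...##..
.......#.
..##.###.
#.#...##.
..#.#.#..
..#.#..#.
#.#.##...

Derivation:
Fill (5+0,6+0) = (5,6)
Fill (5+0,6+1) = (5,7)
Fill (5+1,6+0) = (6,6)
Fill (5+1,6+1) = (6,7)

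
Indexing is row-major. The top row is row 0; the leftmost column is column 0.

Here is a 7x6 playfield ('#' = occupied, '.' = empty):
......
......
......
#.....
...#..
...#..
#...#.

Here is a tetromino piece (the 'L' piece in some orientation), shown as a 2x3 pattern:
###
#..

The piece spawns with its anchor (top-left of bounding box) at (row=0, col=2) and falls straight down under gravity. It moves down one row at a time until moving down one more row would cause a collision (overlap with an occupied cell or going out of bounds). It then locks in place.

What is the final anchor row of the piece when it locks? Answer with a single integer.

Answer: 3

Derivation:
Spawn at (row=0, col=2). Try each row:
  row 0: fits
  row 1: fits
  row 2: fits
  row 3: fits
  row 4: blocked -> lock at row 3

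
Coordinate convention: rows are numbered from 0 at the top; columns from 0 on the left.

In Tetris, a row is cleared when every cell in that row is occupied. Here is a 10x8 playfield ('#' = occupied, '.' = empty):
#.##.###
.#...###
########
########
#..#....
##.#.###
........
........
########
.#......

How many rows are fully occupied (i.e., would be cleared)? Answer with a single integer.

Check each row:
  row 0: 2 empty cells -> not full
  row 1: 4 empty cells -> not full
  row 2: 0 empty cells -> FULL (clear)
  row 3: 0 empty cells -> FULL (clear)
  row 4: 6 empty cells -> not full
  row 5: 2 empty cells -> not full
  row 6: 8 empty cells -> not full
  row 7: 8 empty cells -> not full
  row 8: 0 empty cells -> FULL (clear)
  row 9: 7 empty cells -> not full
Total rows cleared: 3

Answer: 3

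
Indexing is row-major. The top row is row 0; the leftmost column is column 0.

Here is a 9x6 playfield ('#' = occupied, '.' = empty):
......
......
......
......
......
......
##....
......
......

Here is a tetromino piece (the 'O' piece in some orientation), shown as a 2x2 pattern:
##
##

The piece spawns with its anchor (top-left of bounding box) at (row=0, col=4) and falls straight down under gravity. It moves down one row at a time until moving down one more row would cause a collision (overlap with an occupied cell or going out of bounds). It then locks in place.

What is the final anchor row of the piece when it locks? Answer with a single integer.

Spawn at (row=0, col=4). Try each row:
  row 0: fits
  row 1: fits
  row 2: fits
  row 3: fits
  row 4: fits
  row 5: fits
  row 6: fits
  row 7: fits
  row 8: blocked -> lock at row 7

Answer: 7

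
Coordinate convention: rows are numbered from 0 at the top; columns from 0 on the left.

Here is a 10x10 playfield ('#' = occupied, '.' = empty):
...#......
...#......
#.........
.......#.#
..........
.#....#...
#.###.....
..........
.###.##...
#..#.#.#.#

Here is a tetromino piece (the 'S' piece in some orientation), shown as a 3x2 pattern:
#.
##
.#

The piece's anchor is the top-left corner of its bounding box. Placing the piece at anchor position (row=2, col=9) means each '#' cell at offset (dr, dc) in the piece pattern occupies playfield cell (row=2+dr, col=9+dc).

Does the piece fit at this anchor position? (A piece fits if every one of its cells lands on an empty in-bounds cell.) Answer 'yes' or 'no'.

Check each piece cell at anchor (2, 9):
  offset (0,0) -> (2,9): empty -> OK
  offset (1,0) -> (3,9): occupied ('#') -> FAIL
  offset (1,1) -> (3,10): out of bounds -> FAIL
  offset (2,1) -> (4,10): out of bounds -> FAIL
All cells valid: no

Answer: no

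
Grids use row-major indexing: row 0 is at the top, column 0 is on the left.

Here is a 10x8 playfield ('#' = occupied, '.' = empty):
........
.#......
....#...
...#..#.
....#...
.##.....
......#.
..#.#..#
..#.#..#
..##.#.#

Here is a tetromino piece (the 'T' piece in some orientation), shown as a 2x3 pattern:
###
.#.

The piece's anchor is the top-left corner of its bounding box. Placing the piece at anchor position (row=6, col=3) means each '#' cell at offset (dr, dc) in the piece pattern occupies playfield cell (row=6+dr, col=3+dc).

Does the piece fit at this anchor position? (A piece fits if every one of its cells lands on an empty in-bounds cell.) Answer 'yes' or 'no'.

Check each piece cell at anchor (6, 3):
  offset (0,0) -> (6,3): empty -> OK
  offset (0,1) -> (6,4): empty -> OK
  offset (0,2) -> (6,5): empty -> OK
  offset (1,1) -> (7,4): occupied ('#') -> FAIL
All cells valid: no

Answer: no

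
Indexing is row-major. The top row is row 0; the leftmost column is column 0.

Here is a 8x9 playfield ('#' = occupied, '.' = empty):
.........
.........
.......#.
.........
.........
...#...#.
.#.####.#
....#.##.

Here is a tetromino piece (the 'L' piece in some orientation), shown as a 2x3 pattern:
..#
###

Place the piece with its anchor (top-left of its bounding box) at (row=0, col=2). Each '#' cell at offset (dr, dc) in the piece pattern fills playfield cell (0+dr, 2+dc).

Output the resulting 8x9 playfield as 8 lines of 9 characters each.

Fill (0+0,2+2) = (0,4)
Fill (0+1,2+0) = (1,2)
Fill (0+1,2+1) = (1,3)
Fill (0+1,2+2) = (1,4)

Answer: ....#....
..###....
.......#.
.........
.........
...#...#.
.#.####.#
....#.##.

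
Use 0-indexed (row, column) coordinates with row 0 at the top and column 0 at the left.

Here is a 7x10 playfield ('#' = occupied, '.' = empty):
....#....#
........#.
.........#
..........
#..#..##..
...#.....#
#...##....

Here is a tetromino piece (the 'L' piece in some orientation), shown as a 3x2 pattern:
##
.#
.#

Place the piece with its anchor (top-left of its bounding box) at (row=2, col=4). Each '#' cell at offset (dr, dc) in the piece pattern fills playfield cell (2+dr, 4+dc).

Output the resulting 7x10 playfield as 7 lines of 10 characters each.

Answer: ....#....#
........#.
....##...#
.....#....
#..#.###..
...#.....#
#...##....

Derivation:
Fill (2+0,4+0) = (2,4)
Fill (2+0,4+1) = (2,5)
Fill (2+1,4+1) = (3,5)
Fill (2+2,4+1) = (4,5)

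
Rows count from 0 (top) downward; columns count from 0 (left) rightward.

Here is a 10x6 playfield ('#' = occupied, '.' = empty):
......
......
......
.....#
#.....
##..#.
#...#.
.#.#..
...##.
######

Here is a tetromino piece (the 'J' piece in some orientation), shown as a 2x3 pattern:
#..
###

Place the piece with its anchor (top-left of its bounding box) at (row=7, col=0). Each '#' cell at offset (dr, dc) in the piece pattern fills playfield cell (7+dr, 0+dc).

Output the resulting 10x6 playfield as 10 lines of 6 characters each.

Fill (7+0,0+0) = (7,0)
Fill (7+1,0+0) = (8,0)
Fill (7+1,0+1) = (8,1)
Fill (7+1,0+2) = (8,2)

Answer: ......
......
......
.....#
#.....
##..#.
#...#.
##.#..
#####.
######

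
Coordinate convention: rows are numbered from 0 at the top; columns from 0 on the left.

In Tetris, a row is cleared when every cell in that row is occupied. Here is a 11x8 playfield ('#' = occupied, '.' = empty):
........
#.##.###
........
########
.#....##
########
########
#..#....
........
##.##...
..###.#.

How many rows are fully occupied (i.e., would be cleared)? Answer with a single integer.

Answer: 3

Derivation:
Check each row:
  row 0: 8 empty cells -> not full
  row 1: 2 empty cells -> not full
  row 2: 8 empty cells -> not full
  row 3: 0 empty cells -> FULL (clear)
  row 4: 5 empty cells -> not full
  row 5: 0 empty cells -> FULL (clear)
  row 6: 0 empty cells -> FULL (clear)
  row 7: 6 empty cells -> not full
  row 8: 8 empty cells -> not full
  row 9: 4 empty cells -> not full
  row 10: 4 empty cells -> not full
Total rows cleared: 3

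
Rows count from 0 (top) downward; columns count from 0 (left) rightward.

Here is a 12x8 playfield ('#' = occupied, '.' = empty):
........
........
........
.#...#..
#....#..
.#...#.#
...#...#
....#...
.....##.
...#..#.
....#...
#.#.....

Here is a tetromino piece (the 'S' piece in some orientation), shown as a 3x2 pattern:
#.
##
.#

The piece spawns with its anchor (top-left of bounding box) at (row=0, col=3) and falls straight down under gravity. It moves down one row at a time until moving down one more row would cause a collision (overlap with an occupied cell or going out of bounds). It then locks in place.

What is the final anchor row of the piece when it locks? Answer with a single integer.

Answer: 4

Derivation:
Spawn at (row=0, col=3). Try each row:
  row 0: fits
  row 1: fits
  row 2: fits
  row 3: fits
  row 4: fits
  row 5: blocked -> lock at row 4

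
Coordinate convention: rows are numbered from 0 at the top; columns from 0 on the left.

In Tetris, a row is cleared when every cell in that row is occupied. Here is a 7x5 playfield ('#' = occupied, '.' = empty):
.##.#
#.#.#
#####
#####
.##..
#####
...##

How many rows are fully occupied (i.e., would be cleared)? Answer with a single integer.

Check each row:
  row 0: 2 empty cells -> not full
  row 1: 2 empty cells -> not full
  row 2: 0 empty cells -> FULL (clear)
  row 3: 0 empty cells -> FULL (clear)
  row 4: 3 empty cells -> not full
  row 5: 0 empty cells -> FULL (clear)
  row 6: 3 empty cells -> not full
Total rows cleared: 3

Answer: 3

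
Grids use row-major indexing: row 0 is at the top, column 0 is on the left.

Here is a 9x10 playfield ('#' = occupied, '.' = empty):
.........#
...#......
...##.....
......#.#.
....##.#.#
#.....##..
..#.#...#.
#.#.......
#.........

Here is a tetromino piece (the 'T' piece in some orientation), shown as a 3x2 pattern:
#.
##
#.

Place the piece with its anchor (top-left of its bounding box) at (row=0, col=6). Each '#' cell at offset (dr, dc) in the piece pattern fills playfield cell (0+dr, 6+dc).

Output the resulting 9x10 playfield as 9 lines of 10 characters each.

Answer: ......#..#
...#..##..
...##.#...
......#.#.
....##.#.#
#.....##..
..#.#...#.
#.#.......
#.........

Derivation:
Fill (0+0,6+0) = (0,6)
Fill (0+1,6+0) = (1,6)
Fill (0+1,6+1) = (1,7)
Fill (0+2,6+0) = (2,6)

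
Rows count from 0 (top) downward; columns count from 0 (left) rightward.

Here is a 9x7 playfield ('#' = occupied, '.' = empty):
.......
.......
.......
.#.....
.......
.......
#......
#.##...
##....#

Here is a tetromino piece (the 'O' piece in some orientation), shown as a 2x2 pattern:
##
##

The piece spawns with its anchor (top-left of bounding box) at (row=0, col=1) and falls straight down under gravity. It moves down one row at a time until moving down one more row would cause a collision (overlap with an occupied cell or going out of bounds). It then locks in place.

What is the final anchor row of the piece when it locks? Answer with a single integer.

Spawn at (row=0, col=1). Try each row:
  row 0: fits
  row 1: fits
  row 2: blocked -> lock at row 1

Answer: 1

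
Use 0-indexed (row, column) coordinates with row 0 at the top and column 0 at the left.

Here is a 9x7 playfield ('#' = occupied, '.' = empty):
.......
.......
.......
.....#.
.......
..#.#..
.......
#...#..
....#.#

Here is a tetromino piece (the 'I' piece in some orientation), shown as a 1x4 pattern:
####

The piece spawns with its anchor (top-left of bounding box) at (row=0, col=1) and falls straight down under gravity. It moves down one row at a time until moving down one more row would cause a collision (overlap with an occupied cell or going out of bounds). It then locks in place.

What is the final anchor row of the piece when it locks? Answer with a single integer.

Answer: 4

Derivation:
Spawn at (row=0, col=1). Try each row:
  row 0: fits
  row 1: fits
  row 2: fits
  row 3: fits
  row 4: fits
  row 5: blocked -> lock at row 4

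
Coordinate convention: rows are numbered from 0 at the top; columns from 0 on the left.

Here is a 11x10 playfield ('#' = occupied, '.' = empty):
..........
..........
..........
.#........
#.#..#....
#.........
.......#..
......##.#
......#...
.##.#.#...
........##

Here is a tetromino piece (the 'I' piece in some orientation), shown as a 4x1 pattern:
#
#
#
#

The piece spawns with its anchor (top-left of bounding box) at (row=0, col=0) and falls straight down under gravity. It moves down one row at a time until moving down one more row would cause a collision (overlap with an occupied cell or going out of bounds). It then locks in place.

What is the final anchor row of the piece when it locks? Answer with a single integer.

Spawn at (row=0, col=0). Try each row:
  row 0: fits
  row 1: blocked -> lock at row 0

Answer: 0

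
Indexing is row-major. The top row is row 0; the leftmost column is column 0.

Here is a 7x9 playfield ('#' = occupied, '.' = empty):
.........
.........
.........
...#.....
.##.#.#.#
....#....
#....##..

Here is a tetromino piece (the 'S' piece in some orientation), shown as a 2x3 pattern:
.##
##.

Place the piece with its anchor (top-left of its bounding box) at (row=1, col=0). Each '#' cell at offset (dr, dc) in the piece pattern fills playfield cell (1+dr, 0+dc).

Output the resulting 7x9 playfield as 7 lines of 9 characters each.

Fill (1+0,0+1) = (1,1)
Fill (1+0,0+2) = (1,2)
Fill (1+1,0+0) = (2,0)
Fill (1+1,0+1) = (2,1)

Answer: .........
.##......
##.......
...#.....
.##.#.#.#
....#....
#....##..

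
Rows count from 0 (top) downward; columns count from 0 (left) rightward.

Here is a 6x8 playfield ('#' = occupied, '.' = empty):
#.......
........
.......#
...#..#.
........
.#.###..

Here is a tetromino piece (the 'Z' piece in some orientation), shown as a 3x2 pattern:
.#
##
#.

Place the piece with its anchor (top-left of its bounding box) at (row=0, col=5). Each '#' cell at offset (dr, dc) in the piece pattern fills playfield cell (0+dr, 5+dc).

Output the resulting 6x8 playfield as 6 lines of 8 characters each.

Fill (0+0,5+1) = (0,6)
Fill (0+1,5+0) = (1,5)
Fill (0+1,5+1) = (1,6)
Fill (0+2,5+0) = (2,5)

Answer: #.....#.
.....##.
.....#.#
...#..#.
........
.#.###..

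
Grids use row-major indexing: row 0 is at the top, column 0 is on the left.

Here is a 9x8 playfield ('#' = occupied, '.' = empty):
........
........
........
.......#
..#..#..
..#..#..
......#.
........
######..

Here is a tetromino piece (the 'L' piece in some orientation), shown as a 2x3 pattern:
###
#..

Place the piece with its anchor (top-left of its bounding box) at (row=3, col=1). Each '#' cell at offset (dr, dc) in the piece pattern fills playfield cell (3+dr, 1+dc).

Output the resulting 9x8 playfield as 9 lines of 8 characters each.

Fill (3+0,1+0) = (3,1)
Fill (3+0,1+1) = (3,2)
Fill (3+0,1+2) = (3,3)
Fill (3+1,1+0) = (4,1)

Answer: ........
........
........
.###...#
.##..#..
..#..#..
......#.
........
######..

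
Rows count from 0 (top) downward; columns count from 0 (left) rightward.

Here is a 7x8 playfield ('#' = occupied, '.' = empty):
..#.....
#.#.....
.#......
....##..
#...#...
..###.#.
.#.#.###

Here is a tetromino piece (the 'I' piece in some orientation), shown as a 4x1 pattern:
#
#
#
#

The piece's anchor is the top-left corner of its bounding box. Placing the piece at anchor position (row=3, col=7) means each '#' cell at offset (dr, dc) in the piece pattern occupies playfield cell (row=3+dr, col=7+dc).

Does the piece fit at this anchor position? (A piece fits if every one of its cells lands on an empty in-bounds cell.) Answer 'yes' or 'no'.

Check each piece cell at anchor (3, 7):
  offset (0,0) -> (3,7): empty -> OK
  offset (1,0) -> (4,7): empty -> OK
  offset (2,0) -> (5,7): empty -> OK
  offset (3,0) -> (6,7): occupied ('#') -> FAIL
All cells valid: no

Answer: no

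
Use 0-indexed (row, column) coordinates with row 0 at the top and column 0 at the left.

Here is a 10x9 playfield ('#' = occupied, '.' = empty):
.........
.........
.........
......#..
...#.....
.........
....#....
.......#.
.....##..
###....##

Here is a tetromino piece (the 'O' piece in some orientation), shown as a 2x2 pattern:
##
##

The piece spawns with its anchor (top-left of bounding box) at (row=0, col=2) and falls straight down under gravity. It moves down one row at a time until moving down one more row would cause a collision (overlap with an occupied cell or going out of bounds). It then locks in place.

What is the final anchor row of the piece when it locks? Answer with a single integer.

Answer: 2

Derivation:
Spawn at (row=0, col=2). Try each row:
  row 0: fits
  row 1: fits
  row 2: fits
  row 3: blocked -> lock at row 2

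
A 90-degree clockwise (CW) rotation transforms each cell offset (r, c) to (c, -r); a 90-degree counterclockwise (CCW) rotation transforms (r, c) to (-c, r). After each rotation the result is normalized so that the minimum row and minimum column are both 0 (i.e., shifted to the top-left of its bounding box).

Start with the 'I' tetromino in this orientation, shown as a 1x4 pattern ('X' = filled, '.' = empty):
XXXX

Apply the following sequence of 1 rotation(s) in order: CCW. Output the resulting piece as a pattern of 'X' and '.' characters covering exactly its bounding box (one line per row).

Start:
XXXX
After rotation 1 (CCW):
X
X
X
X

Answer: X
X
X
X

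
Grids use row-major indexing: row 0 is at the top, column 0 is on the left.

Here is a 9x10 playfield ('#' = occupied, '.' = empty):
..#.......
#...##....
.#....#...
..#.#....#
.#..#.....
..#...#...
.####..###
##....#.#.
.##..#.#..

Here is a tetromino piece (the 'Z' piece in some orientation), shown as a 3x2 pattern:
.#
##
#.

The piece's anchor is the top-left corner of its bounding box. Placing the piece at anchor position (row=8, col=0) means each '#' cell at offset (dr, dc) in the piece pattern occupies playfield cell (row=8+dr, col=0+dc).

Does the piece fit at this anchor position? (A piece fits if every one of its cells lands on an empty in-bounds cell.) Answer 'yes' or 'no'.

Check each piece cell at anchor (8, 0):
  offset (0,1) -> (8,1): occupied ('#') -> FAIL
  offset (1,0) -> (9,0): out of bounds -> FAIL
  offset (1,1) -> (9,1): out of bounds -> FAIL
  offset (2,0) -> (10,0): out of bounds -> FAIL
All cells valid: no

Answer: no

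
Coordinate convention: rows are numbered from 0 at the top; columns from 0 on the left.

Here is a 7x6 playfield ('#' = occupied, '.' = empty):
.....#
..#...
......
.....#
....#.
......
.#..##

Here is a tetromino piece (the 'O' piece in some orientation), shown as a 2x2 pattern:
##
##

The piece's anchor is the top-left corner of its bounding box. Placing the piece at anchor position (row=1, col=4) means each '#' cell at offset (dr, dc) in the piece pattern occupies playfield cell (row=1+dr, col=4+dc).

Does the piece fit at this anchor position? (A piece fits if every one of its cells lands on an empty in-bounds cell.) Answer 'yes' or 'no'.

Check each piece cell at anchor (1, 4):
  offset (0,0) -> (1,4): empty -> OK
  offset (0,1) -> (1,5): empty -> OK
  offset (1,0) -> (2,4): empty -> OK
  offset (1,1) -> (2,5): empty -> OK
All cells valid: yes

Answer: yes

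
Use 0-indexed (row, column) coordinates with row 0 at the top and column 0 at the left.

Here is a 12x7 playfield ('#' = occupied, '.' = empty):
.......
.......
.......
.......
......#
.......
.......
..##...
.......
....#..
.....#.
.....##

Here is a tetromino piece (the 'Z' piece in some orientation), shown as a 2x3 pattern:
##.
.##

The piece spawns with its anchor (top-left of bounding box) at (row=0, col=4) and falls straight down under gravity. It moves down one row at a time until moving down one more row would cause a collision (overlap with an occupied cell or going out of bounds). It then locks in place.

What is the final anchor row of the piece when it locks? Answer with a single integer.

Spawn at (row=0, col=4). Try each row:
  row 0: fits
  row 1: fits
  row 2: fits
  row 3: blocked -> lock at row 2

Answer: 2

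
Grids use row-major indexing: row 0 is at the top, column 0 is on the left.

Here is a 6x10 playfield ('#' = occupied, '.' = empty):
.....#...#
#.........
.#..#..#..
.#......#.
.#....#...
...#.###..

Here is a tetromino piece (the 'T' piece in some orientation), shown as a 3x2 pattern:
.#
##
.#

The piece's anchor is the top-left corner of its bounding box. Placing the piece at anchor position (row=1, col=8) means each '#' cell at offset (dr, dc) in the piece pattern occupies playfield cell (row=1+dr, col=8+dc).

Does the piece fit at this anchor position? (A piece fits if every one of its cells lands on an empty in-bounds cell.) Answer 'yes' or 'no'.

Check each piece cell at anchor (1, 8):
  offset (0,1) -> (1,9): empty -> OK
  offset (1,0) -> (2,8): empty -> OK
  offset (1,1) -> (2,9): empty -> OK
  offset (2,1) -> (3,9): empty -> OK
All cells valid: yes

Answer: yes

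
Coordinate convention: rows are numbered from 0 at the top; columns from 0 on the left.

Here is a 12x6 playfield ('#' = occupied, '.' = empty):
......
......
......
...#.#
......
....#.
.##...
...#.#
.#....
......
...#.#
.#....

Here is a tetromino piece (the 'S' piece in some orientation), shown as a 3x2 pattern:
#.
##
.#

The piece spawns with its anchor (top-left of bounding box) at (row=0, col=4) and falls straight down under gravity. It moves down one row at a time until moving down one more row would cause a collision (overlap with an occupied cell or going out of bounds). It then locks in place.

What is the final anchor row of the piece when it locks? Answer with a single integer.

Answer: 0

Derivation:
Spawn at (row=0, col=4). Try each row:
  row 0: fits
  row 1: blocked -> lock at row 0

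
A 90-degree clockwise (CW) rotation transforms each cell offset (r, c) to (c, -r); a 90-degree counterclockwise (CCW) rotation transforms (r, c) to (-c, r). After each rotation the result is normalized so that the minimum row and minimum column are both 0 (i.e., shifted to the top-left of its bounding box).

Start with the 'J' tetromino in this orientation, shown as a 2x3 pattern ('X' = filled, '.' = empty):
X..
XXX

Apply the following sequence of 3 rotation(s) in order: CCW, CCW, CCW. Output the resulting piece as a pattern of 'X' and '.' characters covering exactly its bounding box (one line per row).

Start:
X..
XXX
After rotation 1 (CCW):
.X
.X
XX
After rotation 2 (CCW):
XXX
..X
After rotation 3 (CCW):
XX
X.
X.

Answer: XX
X.
X.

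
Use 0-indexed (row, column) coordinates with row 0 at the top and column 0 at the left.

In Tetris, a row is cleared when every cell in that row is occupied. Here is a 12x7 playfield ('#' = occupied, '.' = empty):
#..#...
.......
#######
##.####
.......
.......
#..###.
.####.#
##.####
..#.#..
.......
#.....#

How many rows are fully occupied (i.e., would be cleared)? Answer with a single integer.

Check each row:
  row 0: 5 empty cells -> not full
  row 1: 7 empty cells -> not full
  row 2: 0 empty cells -> FULL (clear)
  row 3: 1 empty cell -> not full
  row 4: 7 empty cells -> not full
  row 5: 7 empty cells -> not full
  row 6: 3 empty cells -> not full
  row 7: 2 empty cells -> not full
  row 8: 1 empty cell -> not full
  row 9: 5 empty cells -> not full
  row 10: 7 empty cells -> not full
  row 11: 5 empty cells -> not full
Total rows cleared: 1

Answer: 1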